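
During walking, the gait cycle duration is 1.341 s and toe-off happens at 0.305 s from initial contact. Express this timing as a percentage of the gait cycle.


pct = (event_time / cycle_time) * 100
pct = (0.305 / 1.341) * 100
ratio = 0.2274
pct = 22.7442


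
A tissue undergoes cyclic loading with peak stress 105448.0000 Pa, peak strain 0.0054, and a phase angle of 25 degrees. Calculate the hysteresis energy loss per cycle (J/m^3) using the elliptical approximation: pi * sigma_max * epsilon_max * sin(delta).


E_loss = pi * sigma_max * epsilon_max * sin(delta)
delta = 25 deg = 0.4363 rad
sin(delta) = 0.4226
E_loss = pi * 105448.0000 * 0.0054 * 0.4226
E_loss = 756.0147


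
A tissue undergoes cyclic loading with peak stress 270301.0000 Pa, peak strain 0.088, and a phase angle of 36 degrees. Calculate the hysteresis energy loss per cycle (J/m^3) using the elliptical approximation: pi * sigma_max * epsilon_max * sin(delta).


E_loss = pi * sigma_max * epsilon_max * sin(delta)
delta = 36 deg = 0.6283 rad
sin(delta) = 0.5878
E_loss = pi * 270301.0000 * 0.088 * 0.5878
E_loss = 43923.6966


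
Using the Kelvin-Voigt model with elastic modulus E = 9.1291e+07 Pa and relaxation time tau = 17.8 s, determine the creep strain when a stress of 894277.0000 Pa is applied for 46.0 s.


epsilon(t) = (sigma/E) * (1 - exp(-t/tau))
sigma/E = 894277.0000 / 9.1291e+07 = 0.0098
exp(-t/tau) = exp(-46.0 / 17.8) = 0.0755
epsilon = 0.0098 * (1 - 0.0755)
epsilon = 0.0091


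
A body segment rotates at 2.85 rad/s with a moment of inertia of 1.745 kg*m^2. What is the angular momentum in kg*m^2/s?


L = I * omega
L = 1.745 * 2.85
L = 4.9733


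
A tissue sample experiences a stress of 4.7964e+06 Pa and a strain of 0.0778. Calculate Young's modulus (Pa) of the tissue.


E = stress / strain
E = 4.7964e+06 / 0.0778
E = 6.1650e+07


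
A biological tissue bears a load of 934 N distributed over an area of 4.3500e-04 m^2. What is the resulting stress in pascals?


stress = F / A
stress = 934 / 4.3500e-04
stress = 2.1471e+06


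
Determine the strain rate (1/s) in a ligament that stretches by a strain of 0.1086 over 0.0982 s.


strain_rate = delta_strain / delta_t
strain_rate = 0.1086 / 0.0982
strain_rate = 1.1059


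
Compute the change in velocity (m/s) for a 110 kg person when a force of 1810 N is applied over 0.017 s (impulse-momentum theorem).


J = F * dt = 1810 * 0.017 = 30.7700 N*s
delta_v = J / m
delta_v = 30.7700 / 110
delta_v = 0.2797


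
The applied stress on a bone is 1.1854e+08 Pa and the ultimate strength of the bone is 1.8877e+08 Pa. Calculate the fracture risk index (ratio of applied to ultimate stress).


FRI = applied / ultimate
FRI = 1.1854e+08 / 1.8877e+08
FRI = 0.6280


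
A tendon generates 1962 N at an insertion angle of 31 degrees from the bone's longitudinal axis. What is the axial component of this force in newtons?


F_eff = F_tendon * cos(theta)
theta = 31 deg = 0.5411 rad
cos(theta) = 0.8572
F_eff = 1962 * 0.8572
F_eff = 1681.7622


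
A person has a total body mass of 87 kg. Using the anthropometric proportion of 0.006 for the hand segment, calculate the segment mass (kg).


m_segment = body_mass * fraction
m_segment = 87 * 0.006
m_segment = 0.5220


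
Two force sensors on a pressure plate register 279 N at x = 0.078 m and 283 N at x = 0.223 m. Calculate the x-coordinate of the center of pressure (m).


COP_x = (F1*x1 + F2*x2) / (F1 + F2)
COP_x = (279*0.078 + 283*0.223) / (279 + 283)
Numerator = 84.8710
Denominator = 562
COP_x = 0.1510


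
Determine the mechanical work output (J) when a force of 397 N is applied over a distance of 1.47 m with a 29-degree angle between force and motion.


W = F * d * cos(theta)
theta = 29 deg = 0.5061 rad
cos(theta) = 0.8746
W = 397 * 1.47 * 0.8746
W = 510.4193


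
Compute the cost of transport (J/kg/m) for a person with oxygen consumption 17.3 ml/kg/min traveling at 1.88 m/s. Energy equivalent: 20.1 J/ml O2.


Power per kg = VO2 * 20.1 / 60
Power per kg = 17.3 * 20.1 / 60 = 5.7955 W/kg
Cost = power_per_kg / speed
Cost = 5.7955 / 1.88
Cost = 3.0827


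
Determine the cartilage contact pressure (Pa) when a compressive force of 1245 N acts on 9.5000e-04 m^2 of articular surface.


P = F / A
P = 1245 / 9.5000e-04
P = 1.3105e+06


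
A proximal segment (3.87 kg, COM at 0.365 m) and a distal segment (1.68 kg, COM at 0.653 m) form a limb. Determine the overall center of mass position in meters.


COM = (m1*x1 + m2*x2) / (m1 + m2)
COM = (3.87*0.365 + 1.68*0.653) / (3.87 + 1.68)
Numerator = 2.5096
Denominator = 5.5500
COM = 0.4522


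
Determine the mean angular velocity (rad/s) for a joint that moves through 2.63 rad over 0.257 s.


omega = delta_theta / delta_t
omega = 2.63 / 0.257
omega = 10.2335


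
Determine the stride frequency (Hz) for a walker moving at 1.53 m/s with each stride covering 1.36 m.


f = v / stride_length
f = 1.53 / 1.36
f = 1.1250


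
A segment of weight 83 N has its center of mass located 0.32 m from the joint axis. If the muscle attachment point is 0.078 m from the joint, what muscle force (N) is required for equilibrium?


F_muscle = W * d_load / d_muscle
F_muscle = 83 * 0.32 / 0.078
Numerator = 26.5600
F_muscle = 340.5128


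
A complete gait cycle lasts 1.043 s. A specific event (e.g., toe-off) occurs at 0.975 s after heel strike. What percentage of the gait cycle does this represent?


pct = (event_time / cycle_time) * 100
pct = (0.975 / 1.043) * 100
ratio = 0.9348
pct = 93.4803


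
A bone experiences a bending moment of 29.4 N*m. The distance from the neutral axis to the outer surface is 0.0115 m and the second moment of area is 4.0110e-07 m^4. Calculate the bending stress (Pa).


sigma = M * c / I
sigma = 29.4 * 0.0115 / 4.0110e-07
M * c = 0.3381
sigma = 842931.9372


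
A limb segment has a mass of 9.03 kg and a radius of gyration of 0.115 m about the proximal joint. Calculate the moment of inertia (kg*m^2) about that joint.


I = m * k^2
I = 9.03 * 0.115^2
k^2 = 0.0132
I = 0.1194


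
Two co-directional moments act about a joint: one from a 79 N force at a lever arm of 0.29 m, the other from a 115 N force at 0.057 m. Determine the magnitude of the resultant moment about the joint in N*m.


M = F1 * d1 + F2 * d2
M = 79 * 0.29 + 115 * 0.057
M = 22.9100 + 6.5550
M = 29.4650


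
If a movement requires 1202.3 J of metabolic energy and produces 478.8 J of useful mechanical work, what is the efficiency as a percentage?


eta = (W_mech / E_meta) * 100
eta = (478.8 / 1202.3) * 100
ratio = 0.3982
eta = 39.8237


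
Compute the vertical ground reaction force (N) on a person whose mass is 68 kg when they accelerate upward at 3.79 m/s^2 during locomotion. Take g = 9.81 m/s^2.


GRF = m * (g + a)
GRF = 68 * (9.81 + 3.79)
GRF = 68 * 13.6000
GRF = 924.8000


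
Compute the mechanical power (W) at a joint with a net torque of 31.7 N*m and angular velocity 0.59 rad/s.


P = M * omega
P = 31.7 * 0.59
P = 18.7030


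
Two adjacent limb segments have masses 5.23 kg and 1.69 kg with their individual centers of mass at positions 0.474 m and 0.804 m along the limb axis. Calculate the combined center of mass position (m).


COM = (m1*x1 + m2*x2) / (m1 + m2)
COM = (5.23*0.474 + 1.69*0.804) / (5.23 + 1.69)
Numerator = 3.8378
Denominator = 6.9200
COM = 0.5546


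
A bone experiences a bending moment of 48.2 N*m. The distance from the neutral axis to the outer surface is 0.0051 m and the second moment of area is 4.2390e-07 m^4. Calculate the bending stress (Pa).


sigma = M * c / I
sigma = 48.2 * 0.0051 / 4.2390e-07
M * c = 0.2458
sigma = 579900.9200


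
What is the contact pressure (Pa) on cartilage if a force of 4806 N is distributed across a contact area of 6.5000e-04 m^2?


P = F / A
P = 4806 / 6.5000e-04
P = 7.3938e+06


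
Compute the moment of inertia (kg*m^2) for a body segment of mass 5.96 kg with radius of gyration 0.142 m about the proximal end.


I = m * k^2
I = 5.96 * 0.142^2
k^2 = 0.0202
I = 0.1202


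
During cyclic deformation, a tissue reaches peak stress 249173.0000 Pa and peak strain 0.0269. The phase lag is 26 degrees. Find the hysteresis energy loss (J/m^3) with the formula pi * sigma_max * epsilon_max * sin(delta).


E_loss = pi * sigma_max * epsilon_max * sin(delta)
delta = 26 deg = 0.4538 rad
sin(delta) = 0.4384
E_loss = pi * 249173.0000 * 0.0269 * 0.4384
E_loss = 9230.9223


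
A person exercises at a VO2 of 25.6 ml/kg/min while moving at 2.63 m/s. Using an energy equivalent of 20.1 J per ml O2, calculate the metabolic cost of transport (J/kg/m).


Power per kg = VO2 * 20.1 / 60
Power per kg = 25.6 * 20.1 / 60 = 8.5760 W/kg
Cost = power_per_kg / speed
Cost = 8.5760 / 2.63
Cost = 3.2608


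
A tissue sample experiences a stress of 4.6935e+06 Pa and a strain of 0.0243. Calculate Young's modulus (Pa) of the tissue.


E = stress / strain
E = 4.6935e+06 / 0.0243
E = 1.9315e+08


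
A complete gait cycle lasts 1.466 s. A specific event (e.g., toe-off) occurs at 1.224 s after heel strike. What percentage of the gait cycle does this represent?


pct = (event_time / cycle_time) * 100
pct = (1.224 / 1.466) * 100
ratio = 0.8349
pct = 83.4925


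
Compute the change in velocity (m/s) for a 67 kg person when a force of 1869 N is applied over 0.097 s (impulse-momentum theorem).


J = F * dt = 1869 * 0.097 = 181.2930 N*s
delta_v = J / m
delta_v = 181.2930 / 67
delta_v = 2.7059


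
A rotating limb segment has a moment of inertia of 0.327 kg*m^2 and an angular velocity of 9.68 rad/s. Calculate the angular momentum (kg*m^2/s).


L = I * omega
L = 0.327 * 9.68
L = 3.1654


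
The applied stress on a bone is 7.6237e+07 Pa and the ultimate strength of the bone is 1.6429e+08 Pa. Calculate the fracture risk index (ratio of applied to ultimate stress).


FRI = applied / ultimate
FRI = 7.6237e+07 / 1.6429e+08
FRI = 0.4640


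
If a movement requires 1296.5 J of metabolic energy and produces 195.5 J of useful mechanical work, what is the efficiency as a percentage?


eta = (W_mech / E_meta) * 100
eta = (195.5 / 1296.5) * 100
ratio = 0.1508
eta = 15.0791


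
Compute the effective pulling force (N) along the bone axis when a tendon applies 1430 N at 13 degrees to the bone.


F_eff = F_tendon * cos(theta)
theta = 13 deg = 0.2269 rad
cos(theta) = 0.9744
F_eff = 1430 * 0.9744
F_eff = 1393.3492


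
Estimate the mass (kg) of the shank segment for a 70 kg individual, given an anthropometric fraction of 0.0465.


m_segment = body_mass * fraction
m_segment = 70 * 0.0465
m_segment = 3.2550


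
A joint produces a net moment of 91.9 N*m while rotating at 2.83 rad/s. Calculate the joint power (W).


P = M * omega
P = 91.9 * 2.83
P = 260.0770


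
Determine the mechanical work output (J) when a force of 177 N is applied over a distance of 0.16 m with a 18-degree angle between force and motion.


W = F * d * cos(theta)
theta = 18 deg = 0.3142 rad
cos(theta) = 0.9511
W = 177 * 0.16 * 0.9511
W = 26.9339


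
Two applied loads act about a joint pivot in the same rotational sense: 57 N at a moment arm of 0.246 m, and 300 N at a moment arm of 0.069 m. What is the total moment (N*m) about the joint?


M = F1 * d1 + F2 * d2
M = 57 * 0.246 + 300 * 0.069
M = 14.0220 + 20.7000
M = 34.7220


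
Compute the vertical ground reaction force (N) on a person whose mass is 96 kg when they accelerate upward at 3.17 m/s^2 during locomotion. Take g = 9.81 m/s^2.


GRF = m * (g + a)
GRF = 96 * (9.81 + 3.17)
GRF = 96 * 12.9800
GRF = 1246.0800


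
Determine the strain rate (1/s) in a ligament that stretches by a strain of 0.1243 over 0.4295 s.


strain_rate = delta_strain / delta_t
strain_rate = 0.1243 / 0.4295
strain_rate = 0.2894


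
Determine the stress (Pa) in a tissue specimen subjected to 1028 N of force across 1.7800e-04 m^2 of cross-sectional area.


stress = F / A
stress = 1028 / 1.7800e-04
stress = 5.7753e+06


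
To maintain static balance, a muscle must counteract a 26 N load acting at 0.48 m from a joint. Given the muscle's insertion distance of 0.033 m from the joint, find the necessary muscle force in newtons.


F_muscle = W * d_load / d_muscle
F_muscle = 26 * 0.48 / 0.033
Numerator = 12.4800
F_muscle = 378.1818


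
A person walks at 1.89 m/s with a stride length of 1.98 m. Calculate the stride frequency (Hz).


f = v / stride_length
f = 1.89 / 1.98
f = 0.9545


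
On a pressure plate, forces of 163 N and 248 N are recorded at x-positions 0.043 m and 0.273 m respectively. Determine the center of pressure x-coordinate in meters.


COP_x = (F1*x1 + F2*x2) / (F1 + F2)
COP_x = (163*0.043 + 248*0.273) / (163 + 248)
Numerator = 74.7130
Denominator = 411
COP_x = 0.1818


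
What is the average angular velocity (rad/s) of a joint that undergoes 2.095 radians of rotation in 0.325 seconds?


omega = delta_theta / delta_t
omega = 2.095 / 0.325
omega = 6.4462


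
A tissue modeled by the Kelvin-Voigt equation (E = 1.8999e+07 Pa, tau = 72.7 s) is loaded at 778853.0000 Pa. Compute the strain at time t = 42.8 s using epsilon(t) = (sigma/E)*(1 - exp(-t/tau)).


epsilon(t) = (sigma/E) * (1 - exp(-t/tau))
sigma/E = 778853.0000 / 1.8999e+07 = 0.0410
exp(-t/tau) = exp(-42.8 / 72.7) = 0.5550
epsilon = 0.0410 * (1 - 0.5550)
epsilon = 0.0182


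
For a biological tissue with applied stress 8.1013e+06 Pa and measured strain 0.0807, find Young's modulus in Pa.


E = stress / strain
E = 8.1013e+06 / 0.0807
E = 1.0039e+08


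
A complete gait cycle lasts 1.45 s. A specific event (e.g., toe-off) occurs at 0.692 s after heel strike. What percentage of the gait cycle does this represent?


pct = (event_time / cycle_time) * 100
pct = (0.692 / 1.45) * 100
ratio = 0.4772
pct = 47.7241


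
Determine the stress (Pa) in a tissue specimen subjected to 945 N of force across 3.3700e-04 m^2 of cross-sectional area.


stress = F / A
stress = 945 / 3.3700e-04
stress = 2.8042e+06


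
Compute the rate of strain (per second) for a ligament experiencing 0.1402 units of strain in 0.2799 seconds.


strain_rate = delta_strain / delta_t
strain_rate = 0.1402 / 0.2799
strain_rate = 0.5009


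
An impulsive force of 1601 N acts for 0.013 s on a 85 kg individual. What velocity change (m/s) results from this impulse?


J = F * dt = 1601 * 0.013 = 20.8130 N*s
delta_v = J / m
delta_v = 20.8130 / 85
delta_v = 0.2449


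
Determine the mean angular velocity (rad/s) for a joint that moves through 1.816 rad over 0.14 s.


omega = delta_theta / delta_t
omega = 1.816 / 0.14
omega = 12.9714


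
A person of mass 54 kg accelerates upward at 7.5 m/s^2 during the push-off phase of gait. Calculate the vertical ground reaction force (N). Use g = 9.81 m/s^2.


GRF = m * (g + a)
GRF = 54 * (9.81 + 7.5)
GRF = 54 * 17.3100
GRF = 934.7400


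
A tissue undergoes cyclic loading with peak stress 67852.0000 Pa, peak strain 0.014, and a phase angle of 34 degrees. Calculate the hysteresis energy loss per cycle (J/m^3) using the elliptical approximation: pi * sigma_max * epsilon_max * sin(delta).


E_loss = pi * sigma_max * epsilon_max * sin(delta)
delta = 34 deg = 0.5934 rad
sin(delta) = 0.5592
E_loss = pi * 67852.0000 * 0.014 * 0.5592
E_loss = 1668.7920


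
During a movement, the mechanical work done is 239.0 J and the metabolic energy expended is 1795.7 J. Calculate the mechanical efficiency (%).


eta = (W_mech / E_meta) * 100
eta = (239.0 / 1795.7) * 100
ratio = 0.1331
eta = 13.3096


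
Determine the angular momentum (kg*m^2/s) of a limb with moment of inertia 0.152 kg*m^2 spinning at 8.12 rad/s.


L = I * omega
L = 0.152 * 8.12
L = 1.2342


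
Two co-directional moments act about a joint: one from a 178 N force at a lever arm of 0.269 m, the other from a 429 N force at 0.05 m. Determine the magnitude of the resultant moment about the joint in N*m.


M = F1 * d1 + F2 * d2
M = 178 * 0.269 + 429 * 0.05
M = 47.8820 + 21.4500
M = 69.3320


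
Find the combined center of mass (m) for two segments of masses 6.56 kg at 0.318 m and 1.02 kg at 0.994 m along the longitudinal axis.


COM = (m1*x1 + m2*x2) / (m1 + m2)
COM = (6.56*0.318 + 1.02*0.994) / (6.56 + 1.02)
Numerator = 3.1000
Denominator = 7.5800
COM = 0.4090


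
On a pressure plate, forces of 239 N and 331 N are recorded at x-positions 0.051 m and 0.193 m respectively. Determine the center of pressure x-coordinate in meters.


COP_x = (F1*x1 + F2*x2) / (F1 + F2)
COP_x = (239*0.051 + 331*0.193) / (239 + 331)
Numerator = 76.0720
Denominator = 570
COP_x = 0.1335


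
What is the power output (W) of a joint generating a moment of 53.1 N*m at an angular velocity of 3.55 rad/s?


P = M * omega
P = 53.1 * 3.55
P = 188.5050


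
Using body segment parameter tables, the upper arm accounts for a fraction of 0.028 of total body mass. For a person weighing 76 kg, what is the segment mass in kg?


m_segment = body_mass * fraction
m_segment = 76 * 0.028
m_segment = 2.1280


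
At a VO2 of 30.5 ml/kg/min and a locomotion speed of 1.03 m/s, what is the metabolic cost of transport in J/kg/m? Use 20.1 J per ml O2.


Power per kg = VO2 * 20.1 / 60
Power per kg = 30.5 * 20.1 / 60 = 10.2175 W/kg
Cost = power_per_kg / speed
Cost = 10.2175 / 1.03
Cost = 9.9199


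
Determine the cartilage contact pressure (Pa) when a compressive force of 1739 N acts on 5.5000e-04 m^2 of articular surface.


P = F / A
P = 1739 / 5.5000e-04
P = 3.1618e+06


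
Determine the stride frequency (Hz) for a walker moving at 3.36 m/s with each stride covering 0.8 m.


f = v / stride_length
f = 3.36 / 0.8
f = 4.2000


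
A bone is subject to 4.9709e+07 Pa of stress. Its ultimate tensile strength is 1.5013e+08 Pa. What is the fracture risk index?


FRI = applied / ultimate
FRI = 4.9709e+07 / 1.5013e+08
FRI = 0.3311


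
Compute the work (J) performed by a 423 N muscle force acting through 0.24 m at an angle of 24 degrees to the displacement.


W = F * d * cos(theta)
theta = 24 deg = 0.4189 rad
cos(theta) = 0.9135
W = 423 * 0.24 * 0.9135
W = 92.7431


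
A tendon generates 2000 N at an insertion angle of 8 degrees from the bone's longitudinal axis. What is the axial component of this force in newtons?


F_eff = F_tendon * cos(theta)
theta = 8 deg = 0.1396 rad
cos(theta) = 0.9903
F_eff = 2000 * 0.9903
F_eff = 1980.5361


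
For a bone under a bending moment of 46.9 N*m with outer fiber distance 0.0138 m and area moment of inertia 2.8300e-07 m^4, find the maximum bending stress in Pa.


sigma = M * c / I
sigma = 46.9 * 0.0138 / 2.8300e-07
M * c = 0.6472
sigma = 2.2870e+06


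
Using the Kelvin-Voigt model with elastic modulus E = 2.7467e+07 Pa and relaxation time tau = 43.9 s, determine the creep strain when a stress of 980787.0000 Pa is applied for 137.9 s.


epsilon(t) = (sigma/E) * (1 - exp(-t/tau))
sigma/E = 980787.0000 / 2.7467e+07 = 0.0357
exp(-t/tau) = exp(-137.9 / 43.9) = 0.0432
epsilon = 0.0357 * (1 - 0.0432)
epsilon = 0.0342


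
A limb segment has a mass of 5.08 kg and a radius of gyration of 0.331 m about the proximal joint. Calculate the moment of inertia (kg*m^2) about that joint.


I = m * k^2
I = 5.08 * 0.331^2
k^2 = 0.1096
I = 0.5566


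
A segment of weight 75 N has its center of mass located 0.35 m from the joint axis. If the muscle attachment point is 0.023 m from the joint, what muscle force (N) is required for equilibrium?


F_muscle = W * d_load / d_muscle
F_muscle = 75 * 0.35 / 0.023
Numerator = 26.2500
F_muscle = 1141.3043


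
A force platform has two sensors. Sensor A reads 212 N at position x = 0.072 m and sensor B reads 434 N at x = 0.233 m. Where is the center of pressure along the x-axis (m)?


COP_x = (F1*x1 + F2*x2) / (F1 + F2)
COP_x = (212*0.072 + 434*0.233) / (212 + 434)
Numerator = 116.3860
Denominator = 646
COP_x = 0.1802


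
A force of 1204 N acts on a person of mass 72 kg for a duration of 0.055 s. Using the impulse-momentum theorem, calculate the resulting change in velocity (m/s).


J = F * dt = 1204 * 0.055 = 66.2200 N*s
delta_v = J / m
delta_v = 66.2200 / 72
delta_v = 0.9197


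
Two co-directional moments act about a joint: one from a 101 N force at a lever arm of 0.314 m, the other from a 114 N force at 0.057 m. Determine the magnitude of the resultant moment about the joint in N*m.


M = F1 * d1 + F2 * d2
M = 101 * 0.314 + 114 * 0.057
M = 31.7140 + 6.4980
M = 38.2120


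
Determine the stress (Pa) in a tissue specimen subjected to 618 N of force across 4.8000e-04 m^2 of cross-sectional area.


stress = F / A
stress = 618 / 4.8000e-04
stress = 1.2875e+06


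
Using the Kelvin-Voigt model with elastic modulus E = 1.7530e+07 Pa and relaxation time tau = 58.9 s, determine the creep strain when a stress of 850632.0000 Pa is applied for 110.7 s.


epsilon(t) = (sigma/E) * (1 - exp(-t/tau))
sigma/E = 850632.0000 / 1.7530e+07 = 0.0485
exp(-t/tau) = exp(-110.7 / 58.9) = 0.1527
epsilon = 0.0485 * (1 - 0.1527)
epsilon = 0.0411


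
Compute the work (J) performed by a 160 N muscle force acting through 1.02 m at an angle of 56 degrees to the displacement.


W = F * d * cos(theta)
theta = 56 deg = 0.9774 rad
cos(theta) = 0.5592
W = 160 * 1.02 * 0.5592
W = 91.2603


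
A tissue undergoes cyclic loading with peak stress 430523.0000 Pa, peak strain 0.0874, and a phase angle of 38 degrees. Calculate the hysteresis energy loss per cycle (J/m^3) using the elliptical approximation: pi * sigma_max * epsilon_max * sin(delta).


E_loss = pi * sigma_max * epsilon_max * sin(delta)
delta = 38 deg = 0.6632 rad
sin(delta) = 0.6157
E_loss = pi * 430523.0000 * 0.0874 * 0.6157
E_loss = 72777.9204


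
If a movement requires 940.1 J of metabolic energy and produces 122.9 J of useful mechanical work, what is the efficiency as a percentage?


eta = (W_mech / E_meta) * 100
eta = (122.9 / 940.1) * 100
ratio = 0.1307
eta = 13.0731


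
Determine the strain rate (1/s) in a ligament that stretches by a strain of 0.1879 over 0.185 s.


strain_rate = delta_strain / delta_t
strain_rate = 0.1879 / 0.185
strain_rate = 1.0157


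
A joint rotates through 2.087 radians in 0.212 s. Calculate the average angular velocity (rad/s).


omega = delta_theta / delta_t
omega = 2.087 / 0.212
omega = 9.8443


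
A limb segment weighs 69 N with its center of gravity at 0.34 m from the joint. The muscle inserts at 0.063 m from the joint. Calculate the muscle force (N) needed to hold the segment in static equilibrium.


F_muscle = W * d_load / d_muscle
F_muscle = 69 * 0.34 / 0.063
Numerator = 23.4600
F_muscle = 372.3810


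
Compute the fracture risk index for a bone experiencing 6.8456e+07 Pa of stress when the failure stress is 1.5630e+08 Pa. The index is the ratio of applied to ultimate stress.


FRI = applied / ultimate
FRI = 6.8456e+07 / 1.5630e+08
FRI = 0.4380


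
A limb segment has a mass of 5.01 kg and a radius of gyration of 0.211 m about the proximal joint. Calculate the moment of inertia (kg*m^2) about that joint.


I = m * k^2
I = 5.01 * 0.211^2
k^2 = 0.0445
I = 0.2231


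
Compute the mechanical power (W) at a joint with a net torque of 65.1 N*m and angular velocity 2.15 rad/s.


P = M * omega
P = 65.1 * 2.15
P = 139.9650


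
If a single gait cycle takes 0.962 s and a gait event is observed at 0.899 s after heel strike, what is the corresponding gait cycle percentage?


pct = (event_time / cycle_time) * 100
pct = (0.899 / 0.962) * 100
ratio = 0.9345
pct = 93.4511


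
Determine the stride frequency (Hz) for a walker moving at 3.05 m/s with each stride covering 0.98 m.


f = v / stride_length
f = 3.05 / 0.98
f = 3.1122


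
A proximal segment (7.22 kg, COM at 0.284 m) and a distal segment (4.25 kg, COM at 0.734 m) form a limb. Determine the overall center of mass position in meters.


COM = (m1*x1 + m2*x2) / (m1 + m2)
COM = (7.22*0.284 + 4.25*0.734) / (7.22 + 4.25)
Numerator = 5.1700
Denominator = 11.4700
COM = 0.4507


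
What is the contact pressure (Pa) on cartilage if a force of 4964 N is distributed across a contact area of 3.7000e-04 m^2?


P = F / A
P = 4964 / 3.7000e-04
P = 1.3416e+07


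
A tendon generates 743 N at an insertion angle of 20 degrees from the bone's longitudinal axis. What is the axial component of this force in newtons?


F_eff = F_tendon * cos(theta)
theta = 20 deg = 0.3491 rad
cos(theta) = 0.9397
F_eff = 743 * 0.9397
F_eff = 698.1916


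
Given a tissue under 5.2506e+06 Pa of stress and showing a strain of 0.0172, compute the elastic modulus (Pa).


E = stress / strain
E = 5.2506e+06 / 0.0172
E = 3.0527e+08


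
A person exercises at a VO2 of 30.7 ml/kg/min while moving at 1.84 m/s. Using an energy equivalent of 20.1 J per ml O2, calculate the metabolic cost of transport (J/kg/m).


Power per kg = VO2 * 20.1 / 60
Power per kg = 30.7 * 20.1 / 60 = 10.2845 W/kg
Cost = power_per_kg / speed
Cost = 10.2845 / 1.84
Cost = 5.5894


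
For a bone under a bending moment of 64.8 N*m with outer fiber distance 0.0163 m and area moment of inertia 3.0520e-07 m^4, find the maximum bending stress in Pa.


sigma = M * c / I
sigma = 64.8 * 0.0163 / 3.0520e-07
M * c = 1.0562
sigma = 3.4608e+06


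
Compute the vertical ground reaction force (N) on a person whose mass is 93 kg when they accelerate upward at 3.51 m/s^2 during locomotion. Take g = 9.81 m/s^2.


GRF = m * (g + a)
GRF = 93 * (9.81 + 3.51)
GRF = 93 * 13.3200
GRF = 1238.7600


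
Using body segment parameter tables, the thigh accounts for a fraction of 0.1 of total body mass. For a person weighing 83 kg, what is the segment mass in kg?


m_segment = body_mass * fraction
m_segment = 83 * 0.1
m_segment = 8.3000


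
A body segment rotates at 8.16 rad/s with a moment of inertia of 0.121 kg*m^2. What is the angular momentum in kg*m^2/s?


L = I * omega
L = 0.121 * 8.16
L = 0.9874


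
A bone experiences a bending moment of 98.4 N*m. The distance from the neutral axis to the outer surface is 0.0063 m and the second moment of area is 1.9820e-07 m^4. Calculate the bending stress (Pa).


sigma = M * c / I
sigma = 98.4 * 0.0063 / 1.9820e-07
M * c = 0.6199
sigma = 3.1277e+06


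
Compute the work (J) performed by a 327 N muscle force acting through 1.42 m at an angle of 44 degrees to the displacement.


W = F * d * cos(theta)
theta = 44 deg = 0.7679 rad
cos(theta) = 0.7193
W = 327 * 1.42 * 0.7193
W = 334.0182


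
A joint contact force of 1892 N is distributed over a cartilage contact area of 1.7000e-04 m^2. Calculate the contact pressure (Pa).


P = F / A
P = 1892 / 1.7000e-04
P = 1.1129e+07


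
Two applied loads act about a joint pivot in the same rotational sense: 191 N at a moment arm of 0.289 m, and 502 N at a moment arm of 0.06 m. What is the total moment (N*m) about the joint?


M = F1 * d1 + F2 * d2
M = 191 * 0.289 + 502 * 0.06
M = 55.1990 + 30.1200
M = 85.3190


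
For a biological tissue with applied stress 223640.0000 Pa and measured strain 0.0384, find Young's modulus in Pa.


E = stress / strain
E = 223640.0000 / 0.0384
E = 5.8240e+06


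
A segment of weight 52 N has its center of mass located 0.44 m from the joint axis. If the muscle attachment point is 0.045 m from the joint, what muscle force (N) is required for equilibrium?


F_muscle = W * d_load / d_muscle
F_muscle = 52 * 0.44 / 0.045
Numerator = 22.8800
F_muscle = 508.4444


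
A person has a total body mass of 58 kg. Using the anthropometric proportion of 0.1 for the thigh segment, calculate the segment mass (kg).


m_segment = body_mass * fraction
m_segment = 58 * 0.1
m_segment = 5.8000


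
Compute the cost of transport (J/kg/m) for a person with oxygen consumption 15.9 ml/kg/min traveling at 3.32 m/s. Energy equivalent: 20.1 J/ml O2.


Power per kg = VO2 * 20.1 / 60
Power per kg = 15.9 * 20.1 / 60 = 5.3265 W/kg
Cost = power_per_kg / speed
Cost = 5.3265 / 3.32
Cost = 1.6044


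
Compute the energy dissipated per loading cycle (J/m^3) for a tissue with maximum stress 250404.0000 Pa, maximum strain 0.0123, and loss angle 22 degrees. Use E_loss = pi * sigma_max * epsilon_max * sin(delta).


E_loss = pi * sigma_max * epsilon_max * sin(delta)
delta = 22 deg = 0.3840 rad
sin(delta) = 0.3746
E_loss = pi * 250404.0000 * 0.0123 * 0.3746
E_loss = 3624.6966


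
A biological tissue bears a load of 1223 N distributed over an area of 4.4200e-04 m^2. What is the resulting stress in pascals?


stress = F / A
stress = 1223 / 4.4200e-04
stress = 2.7670e+06


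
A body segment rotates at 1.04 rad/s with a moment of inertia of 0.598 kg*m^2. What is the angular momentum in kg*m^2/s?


L = I * omega
L = 0.598 * 1.04
L = 0.6219


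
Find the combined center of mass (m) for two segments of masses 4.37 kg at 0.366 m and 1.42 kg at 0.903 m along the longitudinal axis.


COM = (m1*x1 + m2*x2) / (m1 + m2)
COM = (4.37*0.366 + 1.42*0.903) / (4.37 + 1.42)
Numerator = 2.8817
Denominator = 5.7900
COM = 0.4977


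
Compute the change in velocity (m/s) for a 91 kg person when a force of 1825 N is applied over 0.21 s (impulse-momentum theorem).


J = F * dt = 1825 * 0.21 = 383.2500 N*s
delta_v = J / m
delta_v = 383.2500 / 91
delta_v = 4.2115


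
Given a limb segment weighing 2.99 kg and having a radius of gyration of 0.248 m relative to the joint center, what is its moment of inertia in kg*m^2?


I = m * k^2
I = 2.99 * 0.248^2
k^2 = 0.0615
I = 0.1839


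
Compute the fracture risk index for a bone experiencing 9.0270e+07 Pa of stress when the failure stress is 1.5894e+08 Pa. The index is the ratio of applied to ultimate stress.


FRI = applied / ultimate
FRI = 9.0270e+07 / 1.5894e+08
FRI = 0.5680


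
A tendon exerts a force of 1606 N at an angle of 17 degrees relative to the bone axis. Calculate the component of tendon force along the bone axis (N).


F_eff = F_tendon * cos(theta)
theta = 17 deg = 0.2967 rad
cos(theta) = 0.9563
F_eff = 1606 * 0.9563
F_eff = 1535.8254


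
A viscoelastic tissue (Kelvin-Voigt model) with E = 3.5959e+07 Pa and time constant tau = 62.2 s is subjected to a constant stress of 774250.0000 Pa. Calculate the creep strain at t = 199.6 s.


epsilon(t) = (sigma/E) * (1 - exp(-t/tau))
sigma/E = 774250.0000 / 3.5959e+07 = 0.0215
exp(-t/tau) = exp(-199.6 / 62.2) = 0.0404
epsilon = 0.0215 * (1 - 0.0404)
epsilon = 0.0207


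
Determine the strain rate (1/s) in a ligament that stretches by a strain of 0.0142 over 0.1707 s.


strain_rate = delta_strain / delta_t
strain_rate = 0.0142 / 0.1707
strain_rate = 0.0832


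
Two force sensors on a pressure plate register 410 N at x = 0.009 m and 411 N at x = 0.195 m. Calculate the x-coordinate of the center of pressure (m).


COP_x = (F1*x1 + F2*x2) / (F1 + F2)
COP_x = (410*0.009 + 411*0.195) / (410 + 411)
Numerator = 83.8350
Denominator = 821
COP_x = 0.1021


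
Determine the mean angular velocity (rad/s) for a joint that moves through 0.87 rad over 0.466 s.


omega = delta_theta / delta_t
omega = 0.87 / 0.466
omega = 1.8670


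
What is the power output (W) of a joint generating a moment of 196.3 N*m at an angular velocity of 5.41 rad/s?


P = M * omega
P = 196.3 * 5.41
P = 1061.9830


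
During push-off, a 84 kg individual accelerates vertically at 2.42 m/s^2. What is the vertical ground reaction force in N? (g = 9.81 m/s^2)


GRF = m * (g + a)
GRF = 84 * (9.81 + 2.42)
GRF = 84 * 12.2300
GRF = 1027.3200


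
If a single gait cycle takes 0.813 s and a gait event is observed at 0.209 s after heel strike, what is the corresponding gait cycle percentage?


pct = (event_time / cycle_time) * 100
pct = (0.209 / 0.813) * 100
ratio = 0.2571
pct = 25.7073


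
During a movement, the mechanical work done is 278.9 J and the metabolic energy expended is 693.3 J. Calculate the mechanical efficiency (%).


eta = (W_mech / E_meta) * 100
eta = (278.9 / 693.3) * 100
ratio = 0.4023
eta = 40.2279


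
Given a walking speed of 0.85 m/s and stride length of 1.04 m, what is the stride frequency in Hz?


f = v / stride_length
f = 0.85 / 1.04
f = 0.8173


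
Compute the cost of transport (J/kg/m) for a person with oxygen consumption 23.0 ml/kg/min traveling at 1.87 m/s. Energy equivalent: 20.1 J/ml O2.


Power per kg = VO2 * 20.1 / 60
Power per kg = 23.0 * 20.1 / 60 = 7.7050 W/kg
Cost = power_per_kg / speed
Cost = 7.7050 / 1.87
Cost = 4.1203


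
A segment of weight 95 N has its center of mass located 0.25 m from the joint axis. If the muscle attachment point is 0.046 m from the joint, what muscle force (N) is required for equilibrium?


F_muscle = W * d_load / d_muscle
F_muscle = 95 * 0.25 / 0.046
Numerator = 23.7500
F_muscle = 516.3043


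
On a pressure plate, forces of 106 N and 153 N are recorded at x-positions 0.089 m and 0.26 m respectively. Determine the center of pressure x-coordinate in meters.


COP_x = (F1*x1 + F2*x2) / (F1 + F2)
COP_x = (106*0.089 + 153*0.26) / (106 + 153)
Numerator = 49.2140
Denominator = 259
COP_x = 0.1900


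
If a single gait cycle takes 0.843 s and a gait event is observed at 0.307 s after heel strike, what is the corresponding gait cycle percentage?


pct = (event_time / cycle_time) * 100
pct = (0.307 / 0.843) * 100
ratio = 0.3642
pct = 36.4176


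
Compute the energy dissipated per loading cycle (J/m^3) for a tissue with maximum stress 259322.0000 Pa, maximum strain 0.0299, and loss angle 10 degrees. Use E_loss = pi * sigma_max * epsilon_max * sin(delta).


E_loss = pi * sigma_max * epsilon_max * sin(delta)
delta = 10 deg = 0.1745 rad
sin(delta) = 0.1736
E_loss = pi * 259322.0000 * 0.0299 * 0.1736
E_loss = 4229.9054


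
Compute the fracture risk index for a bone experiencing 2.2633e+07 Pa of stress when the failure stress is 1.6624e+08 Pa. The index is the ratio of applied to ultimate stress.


FRI = applied / ultimate
FRI = 2.2633e+07 / 1.6624e+08
FRI = 0.1361


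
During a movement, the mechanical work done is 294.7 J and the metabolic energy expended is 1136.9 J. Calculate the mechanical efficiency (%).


eta = (W_mech / E_meta) * 100
eta = (294.7 / 1136.9) * 100
ratio = 0.2592
eta = 25.9214


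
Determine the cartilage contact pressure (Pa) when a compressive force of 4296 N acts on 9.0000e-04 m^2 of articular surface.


P = F / A
P = 4296 / 9.0000e-04
P = 4.7733e+06


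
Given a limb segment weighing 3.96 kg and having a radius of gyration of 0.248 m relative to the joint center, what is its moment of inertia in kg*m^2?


I = m * k^2
I = 3.96 * 0.248^2
k^2 = 0.0615
I = 0.2436


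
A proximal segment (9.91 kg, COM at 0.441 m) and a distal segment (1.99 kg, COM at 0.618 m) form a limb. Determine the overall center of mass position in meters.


COM = (m1*x1 + m2*x2) / (m1 + m2)
COM = (9.91*0.441 + 1.99*0.618) / (9.91 + 1.99)
Numerator = 5.6001
Denominator = 11.9000
COM = 0.4706


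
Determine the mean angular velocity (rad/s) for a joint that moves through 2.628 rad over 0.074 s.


omega = delta_theta / delta_t
omega = 2.628 / 0.074
omega = 35.5135


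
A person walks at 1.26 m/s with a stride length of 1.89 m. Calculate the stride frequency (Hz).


f = v / stride_length
f = 1.26 / 1.89
f = 0.6667


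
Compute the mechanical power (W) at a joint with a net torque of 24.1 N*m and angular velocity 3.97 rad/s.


P = M * omega
P = 24.1 * 3.97
P = 95.6770


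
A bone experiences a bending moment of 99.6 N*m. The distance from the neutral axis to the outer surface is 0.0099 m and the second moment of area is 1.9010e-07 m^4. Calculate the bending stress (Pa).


sigma = M * c / I
sigma = 99.6 * 0.0099 / 1.9010e-07
M * c = 0.9860
sigma = 5.1870e+06


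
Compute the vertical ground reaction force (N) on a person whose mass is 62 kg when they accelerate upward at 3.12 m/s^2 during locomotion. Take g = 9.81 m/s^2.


GRF = m * (g + a)
GRF = 62 * (9.81 + 3.12)
GRF = 62 * 12.9300
GRF = 801.6600


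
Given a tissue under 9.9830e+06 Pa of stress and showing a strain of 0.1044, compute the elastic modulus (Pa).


E = stress / strain
E = 9.9830e+06 / 0.1044
E = 9.5623e+07


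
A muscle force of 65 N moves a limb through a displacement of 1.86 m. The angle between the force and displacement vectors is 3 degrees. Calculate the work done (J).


W = F * d * cos(theta)
theta = 3 deg = 0.0524 rad
cos(theta) = 0.9986
W = 65 * 1.86 * 0.9986
W = 120.7343


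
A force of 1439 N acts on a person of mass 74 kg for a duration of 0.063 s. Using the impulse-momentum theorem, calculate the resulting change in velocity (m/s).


J = F * dt = 1439 * 0.063 = 90.6570 N*s
delta_v = J / m
delta_v = 90.6570 / 74
delta_v = 1.2251


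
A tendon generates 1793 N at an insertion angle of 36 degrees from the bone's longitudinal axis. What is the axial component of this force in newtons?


F_eff = F_tendon * cos(theta)
theta = 36 deg = 0.6283 rad
cos(theta) = 0.8090
F_eff = 1793 * 0.8090
F_eff = 1450.5675


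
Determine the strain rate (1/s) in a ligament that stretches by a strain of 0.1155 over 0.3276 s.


strain_rate = delta_strain / delta_t
strain_rate = 0.1155 / 0.3276
strain_rate = 0.3526


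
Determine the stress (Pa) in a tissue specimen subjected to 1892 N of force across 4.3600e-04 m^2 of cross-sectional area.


stress = F / A
stress = 1892 / 4.3600e-04
stress = 4.3394e+06


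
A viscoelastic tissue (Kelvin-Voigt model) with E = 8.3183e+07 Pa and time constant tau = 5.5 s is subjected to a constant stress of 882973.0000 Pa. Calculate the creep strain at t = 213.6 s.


epsilon(t) = (sigma/E) * (1 - exp(-t/tau))
sigma/E = 882973.0000 / 8.3183e+07 = 0.0106
exp(-t/tau) = exp(-213.6 / 5.5) = 1.3601e-17
epsilon = 0.0106 * (1 - 1.3601e-17)
epsilon = 0.0106


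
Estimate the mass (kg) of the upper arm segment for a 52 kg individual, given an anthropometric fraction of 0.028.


m_segment = body_mass * fraction
m_segment = 52 * 0.028
m_segment = 1.4560


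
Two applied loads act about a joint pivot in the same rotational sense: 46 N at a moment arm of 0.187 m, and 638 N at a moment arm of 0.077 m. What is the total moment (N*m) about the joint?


M = F1 * d1 + F2 * d2
M = 46 * 0.187 + 638 * 0.077
M = 8.6020 + 49.1260
M = 57.7280


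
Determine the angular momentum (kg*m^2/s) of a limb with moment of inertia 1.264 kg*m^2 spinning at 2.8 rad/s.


L = I * omega
L = 1.264 * 2.8
L = 3.5392


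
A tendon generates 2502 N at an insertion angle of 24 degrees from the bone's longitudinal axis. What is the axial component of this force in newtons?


F_eff = F_tendon * cos(theta)
theta = 24 deg = 0.4189 rad
cos(theta) = 0.9135
F_eff = 2502 * 0.9135
F_eff = 2285.6907


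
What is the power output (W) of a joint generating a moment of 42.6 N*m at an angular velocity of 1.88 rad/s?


P = M * omega
P = 42.6 * 1.88
P = 80.0880


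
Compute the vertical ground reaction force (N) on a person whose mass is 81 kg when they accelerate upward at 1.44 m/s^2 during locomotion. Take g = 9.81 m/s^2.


GRF = m * (g + a)
GRF = 81 * (9.81 + 1.44)
GRF = 81 * 11.2500
GRF = 911.2500


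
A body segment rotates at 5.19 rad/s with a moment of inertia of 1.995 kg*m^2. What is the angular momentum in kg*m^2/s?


L = I * omega
L = 1.995 * 5.19
L = 10.3541


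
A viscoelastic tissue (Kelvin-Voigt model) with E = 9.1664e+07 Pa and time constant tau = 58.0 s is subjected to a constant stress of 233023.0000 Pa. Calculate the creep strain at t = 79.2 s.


epsilon(t) = (sigma/E) * (1 - exp(-t/tau))
sigma/E = 233023.0000 / 9.1664e+07 = 0.0025
exp(-t/tau) = exp(-79.2 / 58.0) = 0.2552
epsilon = 0.0025 * (1 - 0.2552)
epsilon = 0.0019


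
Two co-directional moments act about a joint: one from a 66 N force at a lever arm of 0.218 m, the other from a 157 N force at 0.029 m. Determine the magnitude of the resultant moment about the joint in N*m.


M = F1 * d1 + F2 * d2
M = 66 * 0.218 + 157 * 0.029
M = 14.3880 + 4.5530
M = 18.9410
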